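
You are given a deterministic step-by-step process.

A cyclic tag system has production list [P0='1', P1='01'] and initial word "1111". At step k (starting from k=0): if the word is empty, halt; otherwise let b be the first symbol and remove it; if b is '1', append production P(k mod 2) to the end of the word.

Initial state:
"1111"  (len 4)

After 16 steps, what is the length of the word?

step 0: "1111"  (len 4)
step 1: "1111"  (len 4)
step 2: "11101"  (len 5)
step 3: "11011"  (len 5)
step 4: "101101"  (len 6)
step 5: "011011"  (len 6)
step 6: "11011"  (len 5)
step 7: "10111"  (len 5)
step 8: "011101"  (len 6)
step 9: "11101"  (len 5)
step 10: "110101"  (len 6)
step 11: "101011"  (len 6)
step 12: "0101101"  (len 7)
step 13: "101101"  (len 6)
step 14: "0110101"  (len 7)
step 15: "110101"  (len 6)
step 16: "1010101"  (len 7)

7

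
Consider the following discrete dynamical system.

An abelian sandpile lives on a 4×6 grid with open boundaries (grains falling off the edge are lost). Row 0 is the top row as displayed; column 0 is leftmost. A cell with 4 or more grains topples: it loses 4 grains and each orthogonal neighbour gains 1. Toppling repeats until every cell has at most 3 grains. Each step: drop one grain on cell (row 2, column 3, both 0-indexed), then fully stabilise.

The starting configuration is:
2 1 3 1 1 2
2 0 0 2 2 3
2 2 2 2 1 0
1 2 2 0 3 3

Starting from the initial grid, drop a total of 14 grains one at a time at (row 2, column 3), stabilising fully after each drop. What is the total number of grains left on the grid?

[0] 2 1 3 1 1 2
2 0 0 2 2 3
2 2 2 2 1 0
1 2 2 0 3 3
[1] 2 1 3 1 1 2
2 0 0 2 2 3
2 2 2 3 1 0
1 2 2 0 3 3
[2] 2 1 3 1 1 2
2 0 0 3 2 3
2 2 3 0 2 0
1 2 2 1 3 3
[3] 2 1 3 1 1 2
2 0 0 3 2 3
2 2 3 1 2 0
1 2 2 1 3 3
[4] 2 1 3 1 1 2
2 0 0 3 2 3
2 2 3 2 2 0
1 2 2 1 3 3
[5] 2 1 3 1 1 2
2 0 0 3 2 3
2 2 3 3 2 0
1 2 2 1 3 3
[6] 2 1 3 2 1 2
2 0 2 0 3 3
2 3 0 2 3 0
1 2 3 2 3 3
[7] 2 1 3 2 1 2
2 0 2 0 3 3
2 3 0 3 3 0
1 2 3 2 3 3
[8] 2 1 3 2 2 3
2 0 2 2 1 0
2 3 2 2 2 3
1 3 0 1 2 0
[9] 2 1 3 2 2 3
2 0 2 2 1 0
2 3 2 3 2 3
1 3 0 1 2 0
[10] 2 1 3 2 2 3
2 0 2 3 1 0
2 3 3 0 3 3
1 3 0 2 2 0
[11] 2 1 3 2 2 3
2 0 2 3 1 0
2 3 3 1 3 3
1 3 0 2 2 0
[12] 2 1 3 2 2 3
2 0 2 3 1 0
2 3 3 2 3 3
1 3 0 2 2 0
[13] 2 1 3 2 2 3
2 0 2 3 1 0
2 3 3 3 3 3
1 3 0 2 2 0
[14] 2 2 1 0 3 3
2 2 1 2 3 1
3 1 2 3 1 0
2 0 2 3 3 1

43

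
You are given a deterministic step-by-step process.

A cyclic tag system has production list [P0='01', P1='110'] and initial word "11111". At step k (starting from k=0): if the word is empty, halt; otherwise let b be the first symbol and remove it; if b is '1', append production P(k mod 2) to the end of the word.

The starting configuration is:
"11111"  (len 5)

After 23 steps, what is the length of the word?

18

gen 0: "11111"  (len 5)
gen 1: "111101"  (len 6)
gen 2: "11101110"  (len 8)
gen 3: "110111001"  (len 9)
gen 4: "10111001110"  (len 11)
gen 5: "011100111001"  (len 12)
gen 6: "11100111001"  (len 11)
gen 7: "110011100101"  (len 12)
gen 8: "10011100101110"  (len 14)
gen 9: "001110010111001"  (len 15)
gen 10: "01110010111001"  (len 14)
gen 11: "1110010111001"  (len 13)
gen 12: "110010111001110"  (len 15)
gen 13: "1001011100111001"  (len 16)
gen 14: "001011100111001110"  (len 18)
gen 15: "01011100111001110"  (len 17)
gen 16: "1011100111001110"  (len 16)
gen 17: "01110011100111001"  (len 17)
gen 18: "1110011100111001"  (len 16)
gen 19: "11001110011100101"  (len 17)
gen 20: "1001110011100101110"  (len 19)
gen 21: "00111001110010111001"  (len 20)
gen 22: "0111001110010111001"  (len 19)
gen 23: "111001110010111001"  (len 18)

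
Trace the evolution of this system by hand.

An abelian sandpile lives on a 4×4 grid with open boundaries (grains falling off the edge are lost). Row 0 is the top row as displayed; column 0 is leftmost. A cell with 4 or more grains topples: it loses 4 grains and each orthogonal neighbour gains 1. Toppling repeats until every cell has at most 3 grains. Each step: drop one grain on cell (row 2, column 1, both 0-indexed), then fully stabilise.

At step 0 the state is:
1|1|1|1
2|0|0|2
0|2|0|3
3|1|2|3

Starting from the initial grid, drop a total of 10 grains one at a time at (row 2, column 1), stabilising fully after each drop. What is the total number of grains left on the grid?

step 0: 1|1|1|1
2|0|0|2
0|2|0|3
3|1|2|3
step 1: 1|1|1|1
2|0|0|2
0|3|0|3
3|1|2|3
step 2: 1|1|1|1
2|1|0|2
1|0|1|3
3|2|2|3
step 3: 1|1|1|1
2|1|0|2
1|1|1|3
3|2|2|3
step 4: 1|1|1|1
2|1|0|2
1|2|1|3
3|2|2|3
step 5: 1|1|1|1
2|1|0|2
1|3|1|3
3|2|2|3
step 6: 1|1|1|1
2|2|0|2
2|0|2|3
3|3|2|3
step 7: 1|1|1|1
2|2|0|2
2|1|2|3
3|3|2|3
step 8: 1|1|1|1
2|2|0|2
2|2|2|3
3|3|2|3
step 9: 1|1|1|1
2|2|0|2
2|3|2|3
3|3|2|3
step 10: 1|1|1|1
3|3|0|2
0|2|3|3
1|1|3|3

28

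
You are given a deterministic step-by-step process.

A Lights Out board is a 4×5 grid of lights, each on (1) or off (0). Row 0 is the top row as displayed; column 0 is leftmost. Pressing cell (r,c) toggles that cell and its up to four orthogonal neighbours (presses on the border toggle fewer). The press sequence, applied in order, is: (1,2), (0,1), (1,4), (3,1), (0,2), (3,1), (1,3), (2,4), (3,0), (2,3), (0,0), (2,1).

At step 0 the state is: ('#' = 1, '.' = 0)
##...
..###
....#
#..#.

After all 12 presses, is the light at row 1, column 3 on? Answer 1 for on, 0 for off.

1

[0] ##...
..###
....#
#..#.
[1] ###..
.#..#
..#.#
#..#.
[2] .....
....#
..#.#
#..#.
[3] ....#
...#.
..#..
#..#.
[4] ....#
...#.
.##..
.###.
[5] .####
..##.
.##..
.###.
[6] .####
..##.
..#..
#..#.
[7] .##.#
....#
..##.
#..#.
[8] .##.#
.....
..#.#
#..##
[9] .##.#
.....
#.#.#
.#.##
[10] .##.#
...#.
#..#.
.#..#
[11] #.#.#
#..#.
#..#.
.#..#
[12] #.#.#
##.#.
.###.
....#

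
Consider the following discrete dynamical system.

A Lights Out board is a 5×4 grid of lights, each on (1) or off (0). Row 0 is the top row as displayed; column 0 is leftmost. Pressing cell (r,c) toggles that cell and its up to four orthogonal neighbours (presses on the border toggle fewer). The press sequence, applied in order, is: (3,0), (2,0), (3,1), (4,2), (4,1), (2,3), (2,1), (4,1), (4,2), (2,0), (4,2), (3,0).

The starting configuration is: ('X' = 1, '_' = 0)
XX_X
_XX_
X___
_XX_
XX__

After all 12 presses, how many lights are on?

t=0: XX_X
_XX_
X___
_XX_
XX__
t=1: XX_X
_XX_
____
X_X_
_X__
t=2: XX_X
XXX_
XX__
__X_
_X__
t=3: XX_X
XXX_
X___
XX__
____
t=4: XX_X
XXX_
X___
XXX_
_XXX
t=5: XX_X
XXX_
X___
X_X_
X__X
t=6: XX_X
XXXX
X_XX
X_XX
X__X
t=7: XX_X
X_XX
_X_X
XXXX
X__X
t=8: XX_X
X_XX
_X_X
X_XX
_XXX
t=9: XX_X
X_XX
_X_X
X__X
____
t=10: XX_X
__XX
X__X
___X
____
t=11: XX_X
__XX
X__X
__XX
_XXX
t=12: XX_X
__XX
___X
XXXX
XXXX

14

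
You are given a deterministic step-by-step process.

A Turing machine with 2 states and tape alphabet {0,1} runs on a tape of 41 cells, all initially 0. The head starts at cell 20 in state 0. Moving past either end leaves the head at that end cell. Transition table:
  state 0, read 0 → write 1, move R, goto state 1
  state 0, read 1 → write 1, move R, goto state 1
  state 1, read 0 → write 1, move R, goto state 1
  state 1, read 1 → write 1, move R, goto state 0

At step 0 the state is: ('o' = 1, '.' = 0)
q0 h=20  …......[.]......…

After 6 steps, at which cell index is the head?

26

step 0: q0 h=20  …......[.]......…
step 1: q1 h=21  ….....o[.]......…
step 2: q1 h=22  …....oo[.]......…
step 3: q1 h=23  …...ooo[.]......…
step 4: q1 h=24  …..oooo[.]......…
step 5: q1 h=25  ….ooooo[.]......…
step 6: q1 h=26  …oooooo[.]......…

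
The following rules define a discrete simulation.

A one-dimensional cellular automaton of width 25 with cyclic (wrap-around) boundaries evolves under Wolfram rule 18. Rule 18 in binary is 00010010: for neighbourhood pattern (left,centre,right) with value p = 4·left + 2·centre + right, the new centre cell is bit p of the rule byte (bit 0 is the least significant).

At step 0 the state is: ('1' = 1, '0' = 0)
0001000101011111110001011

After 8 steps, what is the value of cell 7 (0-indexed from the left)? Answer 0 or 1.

0

t=0: 0001000101011111110001011
t=1: 1010101000000000001010000
t=2: 0000000100000000010001001
t=3: 1000001010000000101010110
t=4: 0100010001000001000000000
t=5: 1010101010100010100000000
t=6: 0000000000010100010000001
t=7: 1000000000100010101000010
t=8: 0100000001010100000100100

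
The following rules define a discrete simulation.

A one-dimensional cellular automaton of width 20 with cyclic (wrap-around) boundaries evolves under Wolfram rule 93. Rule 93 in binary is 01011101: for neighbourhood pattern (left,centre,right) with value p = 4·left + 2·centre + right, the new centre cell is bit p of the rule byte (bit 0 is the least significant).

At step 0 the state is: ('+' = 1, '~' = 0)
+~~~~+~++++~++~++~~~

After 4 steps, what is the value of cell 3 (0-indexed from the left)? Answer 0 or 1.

gen 0: +~~~~+~++++~++~++~~~
gen 1: ++++~+~+~~+~++~++++~
gen 2: +~~+~+~++~+~++~+~~+~
gen 3: ++~+~+~++~+~++~++~+~
gen 4: ++~+~+~++~+~++~++~+~

1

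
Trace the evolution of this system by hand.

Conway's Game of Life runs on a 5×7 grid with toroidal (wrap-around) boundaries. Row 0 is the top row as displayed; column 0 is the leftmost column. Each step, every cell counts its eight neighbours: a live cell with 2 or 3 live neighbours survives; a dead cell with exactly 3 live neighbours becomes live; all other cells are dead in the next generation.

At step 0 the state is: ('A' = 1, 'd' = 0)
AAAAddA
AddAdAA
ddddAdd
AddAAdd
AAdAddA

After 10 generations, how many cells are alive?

15

0) AAAAddA
AddAdAA
ddddAdd
AddAAdd
AAdAddA
1) dddAddd
dddAdAd
Adddddd
AAAAAAA
dddddAd
2) ddddddd
ddddAdd
Adddddd
AAAAAAd
AAdddAd
3) ddddddd
ddddddd
AdAddAA
ddAAAAd
AddAdAd
4) ddddddd
ddddddA
dAAddAA
AdAdddd
ddAAdAA
5) dddddAA
AddddAA
dAAddAA
AdddAdd
dAAAddA
6) dAAdAdd
dAddAdd
dAddAdd
ddddAdd
dAAAAdA
7) ddddAdd
AAddAAd
dddAAAd
AAddAdd
AAddAdd
8) dddAAdA
ddddddA
ddAAddd
AAAdddA
AAdAAAd
9) ddAAddA
ddAdAAd
ddAAddA
dddddAA
ddddddd
10) ddAAAAd
dAddAAA
ddAAddA
dddddAA
dddddAA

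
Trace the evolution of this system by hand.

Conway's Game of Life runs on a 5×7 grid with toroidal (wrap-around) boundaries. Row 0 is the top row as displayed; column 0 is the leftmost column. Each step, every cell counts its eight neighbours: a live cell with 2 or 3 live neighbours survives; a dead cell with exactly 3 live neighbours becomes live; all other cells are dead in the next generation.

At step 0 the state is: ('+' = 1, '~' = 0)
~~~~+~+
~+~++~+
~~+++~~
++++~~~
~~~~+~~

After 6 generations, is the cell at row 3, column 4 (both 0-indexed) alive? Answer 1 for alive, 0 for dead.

0

gen 0: ~~~~+~+
~+~++~+
~~+++~~
++++~~~
~~~~+~~
gen 1: +~~~+~~
+~~~~~~
~~~~~+~
~+~~~~~
+++~++~
gen 2: +~~+++~
~~~~~~+
~~~~~~~
+++~+++
+~+++++
gen 3: +++~~~~
~~~~+++
~+~~~~~
~~+~~~~
~~~~~~~
gen 4: ++~~~++
~~+~~++
~~~~~+~
~~~~~~~
~~+~~~~
gen 5: +++~~+~
~+~~+~~
~~~~~++
~~~~~~~
++~~~~+
gen 6: ~~+~~+~
~++~+~~
~~~~~+~
~~~~~+~
~~+~~~+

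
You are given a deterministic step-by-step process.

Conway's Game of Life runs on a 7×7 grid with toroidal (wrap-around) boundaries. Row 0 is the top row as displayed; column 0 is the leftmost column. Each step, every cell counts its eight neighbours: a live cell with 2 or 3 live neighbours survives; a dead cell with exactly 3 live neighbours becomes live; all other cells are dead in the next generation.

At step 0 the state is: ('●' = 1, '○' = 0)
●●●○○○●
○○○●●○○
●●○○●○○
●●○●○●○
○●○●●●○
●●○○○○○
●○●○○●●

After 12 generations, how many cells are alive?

[0] ●●●○○○●
○○○●●○○
●●○○●○○
●●○●○●○
○●○●●●○
●●○○○○○
●○●○○●●
[1] ○○●○●○○
○○○●●●●
●●○○○●●
○○○●○●○
○○○●○●○
○○○●○○○
○○●○○●○
[2] ○○●○○○●
○●●●○○○
●○●●○○○
●○●○○●○
○○●●○○○
○○●●○○○
○○●○●○○
[3] ○○○○○○○
●○○○○○○
●○○○●○●
○○○○●○●
○○○○●○○
○●○○●○○
○●●○○○○
[4] ○●○○○○○
●○○○○○●
●○○○○○●
●○○●●○●
○○○●●○○
○●●●○○○
○●●○○○○
[5] ○●●○○○○
○●○○○○●
○●○○○○○
●○○●●○●
●●○○○●○
○●○○●○○
●○○●○○○
[6] ○●●○○○○
○●○○○○○
○●●○○●●
○○●○●●●
○●●●○●○
○●●○●○●
●○○●○○○
[7] ●●●○○○○
○○○○○○○
○●●●●○●
○○○○○○○
○○○○○○○
○○○○●●●
●○○●○○○
[8] ●●●○○○○
○○○○○○○
○○●●○○○
○○●●○○○
○○○○○●○
○○○○●●●
●○●●●●○
[9] ●○●○●○●
○○○●○○○
○○●●○○○
○○●●●○○
○○○●○●●
○○○○○○○
●○●○○○○
[10] ●○●○○○●
○●○○●○○
○○○○○○○
○○○○○●○
○○●●○●○
○○○○○○●
●○○●○○●
[11] ○○●●○●●
●●○○○○○
○○○○○○○
○○○○●○○
○○○○●●●
●○●●●●●
○●○○○●○
[12] ○○●○●●●
●●●○○○●
○○○○○○○
○○○○●○○
●○○○○○○
●●●●○○○
○●○○○○○

15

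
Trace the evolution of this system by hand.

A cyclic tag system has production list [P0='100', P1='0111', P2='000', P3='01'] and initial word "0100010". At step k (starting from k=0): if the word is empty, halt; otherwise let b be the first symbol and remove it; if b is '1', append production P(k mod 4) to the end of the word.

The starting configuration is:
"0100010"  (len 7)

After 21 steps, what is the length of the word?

step 0: "0100010"  (len 7)
step 1: "100010"  (len 6)
step 2: "000100111"  (len 9)
step 3: "00100111"  (len 8)
step 4: "0100111"  (len 7)
step 5: "100111"  (len 6)
step 6: "001110111"  (len 9)
step 7: "01110111"  (len 8)
step 8: "1110111"  (len 7)
step 9: "110111100"  (len 9)
step 10: "101111000111"  (len 12)
step 11: "01111000111000"  (len 14)
step 12: "1111000111000"  (len 13)
step 13: "111000111000100"  (len 15)
step 14: "110001110001000111"  (len 18)
step 15: "10001110001000111000"  (len 20)
step 16: "000111000100011100001"  (len 21)
step 17: "00111000100011100001"  (len 20)
step 18: "0111000100011100001"  (len 19)
step 19: "111000100011100001"  (len 18)
step 20: "1100010001110000101"  (len 19)
step 21: "100010001110000101100"  (len 21)

21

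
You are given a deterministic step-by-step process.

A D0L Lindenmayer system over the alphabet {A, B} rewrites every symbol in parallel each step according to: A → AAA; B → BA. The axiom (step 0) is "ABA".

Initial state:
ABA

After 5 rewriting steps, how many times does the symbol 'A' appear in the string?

step 0: ABA
step 1: AAABAAAA
step 2: AAAAAAAAABAAAAAAAAAAAAA
step 3: AAAAAAAAAAAAAAAAAAAAAAAAAAABAAAAAAAAAAAAAAAAAAAAAAAAAAAAAAAAAAAAAAAA
step 4: AAAAAAAAAAAAAAAAAAAAAAAAAAAAAAAAAAAAAAAAAAAAAAAAAAAAAAAAAA…AAAAAAAAAAAAAAAAAAAAAAAAAAAAAAAAAAAAAAAAAAAAAAAAAAAAAAAAAA  (len 203)
step 5: AAAAAAAAAAAAAAAAAAAAAAAAAAAAAAAAAAAAAAAAAAAAAAAAAAAAAAAAAA…AAAAAAAAAAAAAAAAAAAAAAAAAAAAAAAAAAAAAAAAAAAAAAAAAAAAAAAAAA  (len 608)

607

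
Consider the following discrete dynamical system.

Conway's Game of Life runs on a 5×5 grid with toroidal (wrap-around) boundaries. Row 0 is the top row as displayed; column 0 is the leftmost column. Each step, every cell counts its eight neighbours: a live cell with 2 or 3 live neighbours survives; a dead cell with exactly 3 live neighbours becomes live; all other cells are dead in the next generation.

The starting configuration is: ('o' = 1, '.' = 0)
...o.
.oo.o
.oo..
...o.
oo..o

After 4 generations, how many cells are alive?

9

t=0: ...o.
.oo.o
.oo..
...o.
oo..o
t=1: ...o.
oo...
oo...
...oo
o.ooo
t=2: ...o.
ooo.o
.oo..
.....
o.o..
t=3: ...o.
o...o
..oo.
..o..
.....
t=4: ....o
..o.o
.oooo
..oo.
.....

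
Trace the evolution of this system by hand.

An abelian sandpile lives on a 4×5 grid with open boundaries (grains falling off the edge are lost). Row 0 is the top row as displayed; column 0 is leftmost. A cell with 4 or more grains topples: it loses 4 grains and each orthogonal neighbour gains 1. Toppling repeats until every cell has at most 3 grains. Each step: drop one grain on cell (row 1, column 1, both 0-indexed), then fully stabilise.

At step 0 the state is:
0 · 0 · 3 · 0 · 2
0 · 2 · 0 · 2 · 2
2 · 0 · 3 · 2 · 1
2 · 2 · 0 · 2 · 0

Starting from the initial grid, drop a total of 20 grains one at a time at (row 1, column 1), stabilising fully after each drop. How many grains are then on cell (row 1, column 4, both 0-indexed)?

gen 0: 0 · 0 · 3 · 0 · 2
0 · 2 · 0 · 2 · 2
2 · 0 · 3 · 2 · 1
2 · 2 · 0 · 2 · 0
gen 1: 0 · 0 · 3 · 0 · 2
0 · 3 · 0 · 2 · 2
2 · 0 · 3 · 2 · 1
2 · 2 · 0 · 2 · 0
gen 2: 0 · 1 · 3 · 0 · 2
1 · 0 · 1 · 2 · 2
2 · 1 · 3 · 2 · 1
2 · 2 · 0 · 2 · 0
gen 3: 0 · 1 · 3 · 0 · 2
1 · 1 · 1 · 2 · 2
2 · 1 · 3 · 2 · 1
2 · 2 · 0 · 2 · 0
gen 4: 0 · 1 · 3 · 0 · 2
1 · 2 · 1 · 2 · 2
2 · 1 · 3 · 2 · 1
2 · 2 · 0 · 2 · 0
gen 5: 0 · 1 · 3 · 0 · 2
1 · 3 · 1 · 2 · 2
2 · 1 · 3 · 2 · 1
2 · 2 · 0 · 2 · 0
gen 6: 0 · 2 · 3 · 0 · 2
2 · 0 · 2 · 2 · 2
2 · 2 · 3 · 2 · 1
2 · 2 · 0 · 2 · 0
gen 7: 0 · 2 · 3 · 0 · 2
2 · 1 · 2 · 2 · 2
2 · 2 · 3 · 2 · 1
2 · 2 · 0 · 2 · 0
gen 8: 0 · 2 · 3 · 0 · 2
2 · 2 · 2 · 2 · 2
2 · 2 · 3 · 2 · 1
2 · 2 · 0 · 2 · 0
gen 9: 0 · 2 · 3 · 0 · 2
2 · 3 · 2 · 2 · 2
2 · 2 · 3 · 2 · 1
2 · 2 · 0 · 2 · 0
gen 10: 0 · 3 · 3 · 0 · 2
3 · 0 · 3 · 2 · 2
2 · 3 · 3 · 2 · 1
2 · 2 · 0 · 2 · 0
gen 11: 0 · 3 · 3 · 0 · 2
3 · 1 · 3 · 2 · 2
2 · 3 · 3 · 2 · 1
2 · 2 · 0 · 2 · 0
gen 12: 0 · 3 · 3 · 0 · 2
3 · 2 · 3 · 2 · 2
2 · 3 · 3 · 2 · 1
2 · 2 · 0 · 2 · 0
gen 13: 0 · 3 · 3 · 0 · 2
3 · 3 · 3 · 2 · 2
2 · 3 · 3 · 2 · 1
2 · 2 · 0 · 2 · 0
gen 14: 2 · 2 · 1 · 1 · 2
2 · 0 · 3 · 3 · 2
0 · 3 · 1 · 3 · 1
3 · 3 · 1 · 2 · 0
gen 15: 2 · 2 · 1 · 1 · 2
2 · 1 · 3 · 3 · 2
0 · 3 · 1 · 3 · 1
3 · 3 · 1 · 2 · 0
gen 16: 2 · 2 · 1 · 1 · 2
2 · 2 · 3 · 3 · 2
0 · 3 · 1 · 3 · 1
3 · 3 · 1 · 2 · 0
gen 17: 2 · 2 · 1 · 1 · 2
2 · 3 · 3 · 3 · 2
0 · 3 · 1 · 3 · 1
3 · 3 · 1 · 2 · 0
gen 18: 2 · 3 · 2 · 2 · 2
3 · 2 · 2 · 1 · 3
2 · 2 · 0 · 1 · 2
0 · 1 · 3 · 3 · 0
gen 19: 2 · 3 · 2 · 2 · 2
3 · 3 · 2 · 1 · 3
2 · 2 · 0 · 1 · 2
0 · 1 · 3 · 3 · 0
gen 20: 0 · 1 · 3 · 2 · 2
1 · 2 · 3 · 1 · 3
3 · 3 · 0 · 1 · 2
0 · 1 · 3 · 3 · 0

3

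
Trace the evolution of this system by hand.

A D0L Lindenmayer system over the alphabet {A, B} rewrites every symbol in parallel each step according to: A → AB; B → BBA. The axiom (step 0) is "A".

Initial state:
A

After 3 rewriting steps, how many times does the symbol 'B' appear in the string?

step 0: A
step 1: AB
step 2: ABBBA
step 3: ABBBABBABBAAB

8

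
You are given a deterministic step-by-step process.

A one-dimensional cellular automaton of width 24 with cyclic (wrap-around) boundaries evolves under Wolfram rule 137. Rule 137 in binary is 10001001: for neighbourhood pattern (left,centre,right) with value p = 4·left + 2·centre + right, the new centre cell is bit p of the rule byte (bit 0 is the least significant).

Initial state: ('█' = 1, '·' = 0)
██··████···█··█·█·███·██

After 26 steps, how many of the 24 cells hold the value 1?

13

gen 0: ██··████···█··█·█·███·██
gen 1: █···███··█········██··██
gen 2: ··█·██·····██████·█···██
gen 3: ····█··███·█████····█·█·
gen 4: ███····██··████··██·····
gen 5: ██··██·█···███···█··███·
gen 6: █···█····█·██··█····██··
gen 7: ··█···██···█·····██·█···
gen 8: █···█·█··█···███·█····██
gen 9: ··█········█·██····██·██
gen 10: ····██████···█··██·█··█·
gen 11: ███·█████··█····█·······
gen 12: ██··████·····██···█████·
gen 13: █···███··███·█··█·████··
gen 14: ··█·██···██·······███···
gen 15: █···█··█·█··█████·██··██
gen 16: ··█·········████··█···██
gen 17: ····███████·███·····█·█·
gen 18: ███·██████··██··███·····
gen 19: ██··█████···█···██··███·
gen 20: █···████··█···█·█···██··
gen 21: ··█·███·····█·····█·█···
gen 22: █···██··███···███·····██
gen 23: ··█·█···██··█·██··███·██
gen 24: ······█·█·····█···██··█·
gen 25: █████·····███···█·█·····
gen 26: ████··███·██··█·····███·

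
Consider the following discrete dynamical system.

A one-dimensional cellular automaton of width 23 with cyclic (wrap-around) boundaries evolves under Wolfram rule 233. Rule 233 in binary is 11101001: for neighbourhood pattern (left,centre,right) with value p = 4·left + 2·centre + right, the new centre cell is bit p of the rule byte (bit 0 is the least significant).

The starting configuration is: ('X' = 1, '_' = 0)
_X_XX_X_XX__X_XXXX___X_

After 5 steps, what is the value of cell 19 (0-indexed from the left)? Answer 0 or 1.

0

k=0  _X_XX_X_XX__X_XXXX___X_
k=1  __XXXX_XXX___XXXXX_X___
k=2  X_XXXXXXXX_X_XXXXXX__XX
k=3  XXXXXXXXXXX_XXXXXXX__XX
k=4  XXXXXXXXXXXXXXXXXXX__XX
k=5  XXXXXXXXXXXXXXXXXXX__XX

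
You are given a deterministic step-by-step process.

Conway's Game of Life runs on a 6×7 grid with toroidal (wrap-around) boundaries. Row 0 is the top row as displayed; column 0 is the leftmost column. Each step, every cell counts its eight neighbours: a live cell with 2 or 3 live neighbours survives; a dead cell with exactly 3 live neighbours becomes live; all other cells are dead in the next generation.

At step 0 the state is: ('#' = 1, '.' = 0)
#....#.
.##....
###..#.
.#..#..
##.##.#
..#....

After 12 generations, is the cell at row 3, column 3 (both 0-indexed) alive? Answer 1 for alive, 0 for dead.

0) #....#.
.##....
###..#.
.#..#..
##.##.#
..#....
1) ..#....
..#....
#..#...
....#..
##.###.
..####.
2) .##.#..
.###...
...#...
###..##
.#....#
.....##
3) ##..##.
.#..#..
...##.#
.##..##
.##....
.##..##
4) ...##..
.##...#
.#.##.#
.#..###
...#...
...####
5) #.....#
.#.....
.#.##.#
......#
#.##...
..#..#.
6) ##....#
.##..##
..#..#.
.#..###
.###..#
#.##...
7) ...#.#.
..#..#.
..##...
.#..#.#
......#
...#...
8) ..##...
..#....
.#####.
#.##.#.
#....#.
....#..
9) ..##...
.......
.....##
#....#.
.#.#.#.
...##..
10) ..###..
.......
.....##
#....#.
..##.##
.......
11) ...#...
...###.
.....##
#......
....###
.....#.
12) ...#.#.
...#.##
.....##
#...#..
....###
.....##

0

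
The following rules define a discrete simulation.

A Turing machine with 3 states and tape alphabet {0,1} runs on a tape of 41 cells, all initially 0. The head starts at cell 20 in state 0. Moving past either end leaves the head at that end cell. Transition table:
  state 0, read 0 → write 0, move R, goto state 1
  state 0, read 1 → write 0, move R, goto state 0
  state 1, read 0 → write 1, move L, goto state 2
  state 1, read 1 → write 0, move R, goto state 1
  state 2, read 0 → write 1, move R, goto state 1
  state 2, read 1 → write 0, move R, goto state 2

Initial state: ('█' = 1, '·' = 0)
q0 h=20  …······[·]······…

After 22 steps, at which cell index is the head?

28

[0] q0 h=20  …······[·]······…
[1] q1 h=21  …······[·]······…
[2] q2 h=20  …······[·]█·····…
[3] q1 h=21  …·····█[█]······…
[4] q1 h=22  …····█·[·]······…
[5] q2 h=21  …·····█[·]█·····…
[6] q1 h=22  …····██[█]······…
[7] q1 h=23  …···██·[·]······…
[8] q2 h=22  …····██[·]█·····…
[9] q1 h=23  …···███[█]······…
[10] q1 h=24  …··███·[·]······…
[11] q2 h=23  …···███[·]█·····…
[12] q1 h=24  …··████[█]······…
[13] q1 h=25  …·████·[·]······…
[14] q2 h=24  …··████[·]█·····…
[15] q1 h=25  …·█████[█]······…
[16] q1 h=26  …█████·[·]······…
[17] q2 h=25  …·█████[·]█·····…
[18] q1 h=26  …██████[█]······…
[19] q1 h=27  …█████·[·]······…
[20] q2 h=26  …██████[·]█·····…
[21] q1 h=27  …██████[█]······…
[22] q1 h=28  …█████·[·]······…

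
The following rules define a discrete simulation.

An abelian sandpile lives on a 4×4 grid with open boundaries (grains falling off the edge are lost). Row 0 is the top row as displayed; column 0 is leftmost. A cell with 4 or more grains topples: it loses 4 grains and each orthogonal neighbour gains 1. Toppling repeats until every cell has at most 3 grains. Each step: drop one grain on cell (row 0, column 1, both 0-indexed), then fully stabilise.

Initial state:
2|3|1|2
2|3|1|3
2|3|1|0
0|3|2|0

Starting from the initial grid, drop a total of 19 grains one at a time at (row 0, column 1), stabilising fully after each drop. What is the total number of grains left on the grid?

26

0) 2|3|1|2
2|3|1|3
2|3|1|0
0|3|2|0
1) 3|1|2|2
3|1|2|3
3|1|2|0
1|0|3|0
2) 3|2|2|2
3|1|2|3
3|1|2|0
1|0|3|0
3) 3|3|2|2
3|1|2|3
3|1|2|0
1|0|3|0
4) 1|1|3|2
1|3|2|3
0|2|2|0
2|0|3|0
5) 1|2|3|2
1|3|2|3
0|2|2|0
2|0|3|0
6) 1|3|3|2
1|3|2|3
0|2|2|0
2|0|3|0
7) 2|2|2|0
2|1|1|1
0|3|3|1
2|0|3|0
8) 2|3|2|0
2|1|1|1
0|3|3|1
2|0|3|0
9) 3|0|3|0
2|2|1|1
0|3|3|1
2|0|3|0
10) 3|1|3|0
2|2|1|1
0|3|3|1
2|0|3|0
11) 3|2|3|0
2|2|1|1
0|3|3|1
2|0|3|0
12) 3|3|3|0
2|2|1|1
0|3|3|1
2|0|3|0
13) 0|2|0|1
3|3|2|1
0|3|3|1
2|0|3|0
14) 0|3|0|1
3|3|2|1
0|3|3|1
2|0|3|0
15) 2|1|2|1
0|3|0|2
2|1|2|2
2|2|0|1
16) 2|2|2|1
0|3|0|2
2|1|2|2
2|2|0|1
17) 2|3|2|1
0|3|0|2
2|1|2|2
2|2|0|1
18) 3|1|3|1
1|0|1|2
2|2|2|2
2|2|0|1
19) 3|2|3|1
1|0|1|2
2|2|2|2
2|2|0|1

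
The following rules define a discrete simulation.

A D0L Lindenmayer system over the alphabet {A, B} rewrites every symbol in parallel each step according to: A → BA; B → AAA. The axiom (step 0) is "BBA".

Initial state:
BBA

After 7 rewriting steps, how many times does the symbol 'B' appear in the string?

337

[0] BBA
[1] AAAAAABA
[2] BABABABABABAAAABA
[3] AAABAAAABAAAABAAAABAAAABAAAABABABABAAAABA
[4] BABABAAAABABABABAAAABABABABAAAABABABABAAAABABABABAAAABABABABAAAABAAAABAAAABAAAABABABABAAAABA
[5] AAABAAAABAAAABABABABAAAABAAAABAAAABAAAABABABABAAAABAAAABAA…ABABAAAABABABABAAAABABABABAAAABAAAABAAAABAAAABABABABAAAABA  (len 215)
[6] BABABAAAABABABABAAAABABABABAAAABAAAABAAAABAAAABABABABAAAAB…ABABAAAABABABABAAAABABABABAAAABAAAABAAAABAAAABABABABAAAABA  (len 491)
[7] AAABAAAABAAAABABABABAAAABAAAABAAAABAAAABABABABAAAABAAAABAA…ABABAAAABABABABAAAABABABABAAAABAAAABAAAABAAAABABABABAAAABA  (len 1136)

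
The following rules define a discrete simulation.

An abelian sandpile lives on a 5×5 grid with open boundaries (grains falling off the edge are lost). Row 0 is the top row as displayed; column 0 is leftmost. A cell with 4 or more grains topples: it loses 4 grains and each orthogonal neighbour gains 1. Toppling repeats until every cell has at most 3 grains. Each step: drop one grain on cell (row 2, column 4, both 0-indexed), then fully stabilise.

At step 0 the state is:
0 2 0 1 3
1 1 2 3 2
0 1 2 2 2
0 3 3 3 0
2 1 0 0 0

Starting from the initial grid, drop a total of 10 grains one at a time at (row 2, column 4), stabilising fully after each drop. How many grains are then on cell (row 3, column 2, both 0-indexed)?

0) 0 2 0 1 3
1 1 2 3 2
0 1 2 2 2
0 3 3 3 0
2 1 0 0 0
1) 0 2 0 1 3
1 1 2 3 2
0 1 2 2 3
0 3 3 3 0
2 1 0 0 0
2) 0 2 0 1 3
1 1 2 3 3
0 1 2 3 0
0 3 3 3 1
2 1 0 0 0
3) 0 2 0 1 3
1 1 2 3 3
0 1 2 3 1
0 3 3 3 1
2 1 0 0 0
4) 0 2 0 1 3
1 1 2 3 3
0 1 2 3 2
0 3 3 3 1
2 1 0 0 0
5) 0 2 0 1 3
1 1 2 3 3
0 1 2 3 3
0 3 3 3 1
2 1 0 0 0
6) 0 2 1 3 0
1 2 0 2 2
0 3 1 3 2
1 0 2 1 3
2 2 1 1 0
7) 0 2 1 3 0
1 2 0 2 2
0 3 1 3 3
1 0 2 1 3
2 2 1 1 0
8) 0 2 1 3 0
1 2 0 3 3
0 3 2 0 2
1 0 2 3 0
2 2 1 1 1
9) 0 2 1 3 0
1 2 0 3 3
0 3 2 0 3
1 0 2 3 0
2 2 1 1 1
10) 0 2 2 0 2
1 2 1 1 1
0 3 2 2 1
1 0 2 3 1
2 2 1 1 1

2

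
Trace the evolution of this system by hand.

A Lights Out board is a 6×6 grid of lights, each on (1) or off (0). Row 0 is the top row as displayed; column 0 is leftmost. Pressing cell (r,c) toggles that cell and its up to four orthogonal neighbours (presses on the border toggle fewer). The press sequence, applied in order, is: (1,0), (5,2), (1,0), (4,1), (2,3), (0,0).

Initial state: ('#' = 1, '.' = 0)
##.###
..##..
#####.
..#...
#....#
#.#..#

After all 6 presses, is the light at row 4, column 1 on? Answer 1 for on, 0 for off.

t=0: ##.###
..##..
#####.
..#...
#....#
#.#..#
t=1: .#.###
####..
.####.
..#...
#....#
#.#..#
t=2: .#.###
####..
.####.
..#...
#.#..#
##.#.#
t=3: ##.###
..##..
#####.
..#...
#.#..#
##.#.#
t=4: ##.###
..##..
#####.
.##...
.#...#
#..#.#
t=5: ##.###
..#...
##....
.###..
.#...#
#..#.#
t=6: ...###
#.#...
##....
.###..
.#...#
#..#.#

1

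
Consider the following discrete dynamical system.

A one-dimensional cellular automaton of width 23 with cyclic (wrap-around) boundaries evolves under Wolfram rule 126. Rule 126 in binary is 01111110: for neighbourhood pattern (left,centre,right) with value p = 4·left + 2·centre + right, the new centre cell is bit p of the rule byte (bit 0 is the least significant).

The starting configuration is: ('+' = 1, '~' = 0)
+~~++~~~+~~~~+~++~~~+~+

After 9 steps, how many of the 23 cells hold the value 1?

step 0: +~~++~~~+~~~~+~++~~~+~+
step 1: ++++++~+++~~++++++~++++
step 2: ~~~~~+++~++++~~~~+++~~~
step 3: ~~~~++~+++~~++~~++~++~~
step 4: ~~~+++++~+++++++++++++~
step 5: ~~++~~~+++~~~~~~~~~~~++
step 6: +++++~++~++~~~~~~~~~+++
step 7: ~~~~++++++++~~~~~~~++~~
step 8: ~~~++~~~~~~++~~~~~++++~
step 9: ~~++++~~~~++++~~~++~~++

12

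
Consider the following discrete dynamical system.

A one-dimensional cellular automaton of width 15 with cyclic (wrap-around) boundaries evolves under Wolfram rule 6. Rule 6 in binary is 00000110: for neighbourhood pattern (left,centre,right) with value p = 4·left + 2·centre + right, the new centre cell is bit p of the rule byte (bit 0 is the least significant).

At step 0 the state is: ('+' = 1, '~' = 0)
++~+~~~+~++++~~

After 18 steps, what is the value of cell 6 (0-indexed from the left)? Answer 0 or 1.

[0] ++~+~~~+~++++~~
[1] ~~~+~~++~~~~~~+
[2] ~~++~+~~~~~~~++
[3] ~+~~~+~~~~~~+~~
[4] ++~~++~~~~~++~~
[5] ~~~+~~~~~~+~~~+
[6] ~~++~~~~~++~~++
[7] ~+~~~~~~+~~~+~~
[8] ++~~~~~++~~++~~
[9] ~~~~~~+~~~+~~~+
[10] ~~~~~++~~++~~++
[11] ~~~~+~~~+~~~+~~
[12] ~~~++~~++~~++~~
[13] ~~+~~~+~~~+~~~~
[14] ~++~~++~~++~~~~
[15] +~~~+~~~+~~~~~~
[16] +~~++~~++~~~~~+
[17] ~~+~~~+~~~~~~+~
[18] ~++~~++~~~~~++~

1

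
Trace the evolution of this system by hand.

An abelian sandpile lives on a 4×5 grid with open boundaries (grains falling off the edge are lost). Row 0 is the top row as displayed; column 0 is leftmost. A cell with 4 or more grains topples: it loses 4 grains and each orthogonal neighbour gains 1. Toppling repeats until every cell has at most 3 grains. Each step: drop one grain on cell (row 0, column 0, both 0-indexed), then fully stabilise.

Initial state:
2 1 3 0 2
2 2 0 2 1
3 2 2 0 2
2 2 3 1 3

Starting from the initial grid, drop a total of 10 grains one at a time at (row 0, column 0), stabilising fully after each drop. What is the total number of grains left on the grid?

35

0) 2 1 3 0 2
2 2 0 2 1
3 2 2 0 2
2 2 3 1 3
1) 3 1 3 0 2
2 2 0 2 1
3 2 2 0 2
2 2 3 1 3
2) 0 2 3 0 2
3 2 0 2 1
3 2 2 0 2
2 2 3 1 3
3) 1 2 3 0 2
3 2 0 2 1
3 2 2 0 2
2 2 3 1 3
4) 2 2 3 0 2
3 2 0 2 1
3 2 2 0 2
2 2 3 1 3
5) 3 2 3 0 2
3 2 0 2 1
3 2 2 0 2
2 2 3 1 3
6) 1 3 3 0 2
1 3 0 2 1
0 3 2 0 2
3 2 3 1 3
7) 2 3 3 0 2
1 3 0 2 1
0 3 2 0 2
3 2 3 1 3
8) 3 3 3 0 2
1 3 0 2 1
0 3 2 0 2
3 2 3 1 3
9) 1 2 0 1 2
3 1 2 2 1
1 0 3 0 2
3 3 3 1 3
10) 2 2 0 1 2
3 1 2 2 1
1 0 3 0 2
3 3 3 1 3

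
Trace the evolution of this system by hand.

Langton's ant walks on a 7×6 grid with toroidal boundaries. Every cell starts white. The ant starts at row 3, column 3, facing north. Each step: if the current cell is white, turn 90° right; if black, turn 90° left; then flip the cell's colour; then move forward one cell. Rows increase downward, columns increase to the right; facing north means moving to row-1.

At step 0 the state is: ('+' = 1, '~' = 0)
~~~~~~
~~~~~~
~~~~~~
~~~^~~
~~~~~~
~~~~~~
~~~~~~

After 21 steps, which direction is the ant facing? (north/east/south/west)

[0] ~~~~~~
~~~~~~
~~~~~~
~~~^~~
~~~~~~
~~~~~~
~~~~~~
[1] ~~~~~~
~~~~~~
~~~~~~
~~~+>~
~~~~~~
~~~~~~
~~~~~~
[2] ~~~~~~
~~~~~~
~~~~~~
~~~++~
~~~~v~
~~~~~~
~~~~~~
[3] ~~~~~~
~~~~~~
~~~~~~
~~~++~
~~~<+~
~~~~~~
~~~~~~
[4] ~~~~~~
~~~~~~
~~~~~~
~~~^+~
~~~++~
~~~~~~
~~~~~~
[5] ~~~~~~
~~~~~~
~~~~~~
~~<~+~
~~~++~
~~~~~~
~~~~~~
[6] ~~~~~~
~~~~~~
~~^~~~
~~+~+~
~~~++~
~~~~~~
~~~~~~
[7] ~~~~~~
~~~~~~
~~+>~~
~~+~+~
~~~++~
~~~~~~
~~~~~~
[8] ~~~~~~
~~~~~~
~~++~~
~~+v+~
~~~++~
~~~~~~
~~~~~~
[9] ~~~~~~
~~~~~~
~~++~~
~~<++~
~~~++~
~~~~~~
~~~~~~
[10] ~~~~~~
~~~~~~
~~++~~
~~~++~
~~v++~
~~~~~~
~~~~~~
[11] ~~~~~~
~~~~~~
~~++~~
~~~++~
~<+++~
~~~~~~
~~~~~~
[12] ~~~~~~
~~~~~~
~~++~~
~^~++~
~++++~
~~~~~~
~~~~~~
[13] ~~~~~~
~~~~~~
~~++~~
~+>++~
~++++~
~~~~~~
~~~~~~
[14] ~~~~~~
~~~~~~
~~++~~
~++++~
~+v++~
~~~~~~
~~~~~~
[15] ~~~~~~
~~~~~~
~~++~~
~++++~
~+~>+~
~~~~~~
~~~~~~
[16] ~~~~~~
~~~~~~
~~++~~
~++^+~
~+~~+~
~~~~~~
~~~~~~
[17] ~~~~~~
~~~~~~
~~++~~
~+<~+~
~+~~+~
~~~~~~
~~~~~~
[18] ~~~~~~
~~~~~~
~~++~~
~+~~+~
~+v~+~
~~~~~~
~~~~~~
[19] ~~~~~~
~~~~~~
~~++~~
~+~~+~
~<+~+~
~~~~~~
~~~~~~
[20] ~~~~~~
~~~~~~
~~++~~
~+~~+~
~~+~+~
~v~~~~
~~~~~~
[21] ~~~~~~
~~~~~~
~~++~~
~+~~+~
~~+~+~
<+~~~~
~~~~~~

west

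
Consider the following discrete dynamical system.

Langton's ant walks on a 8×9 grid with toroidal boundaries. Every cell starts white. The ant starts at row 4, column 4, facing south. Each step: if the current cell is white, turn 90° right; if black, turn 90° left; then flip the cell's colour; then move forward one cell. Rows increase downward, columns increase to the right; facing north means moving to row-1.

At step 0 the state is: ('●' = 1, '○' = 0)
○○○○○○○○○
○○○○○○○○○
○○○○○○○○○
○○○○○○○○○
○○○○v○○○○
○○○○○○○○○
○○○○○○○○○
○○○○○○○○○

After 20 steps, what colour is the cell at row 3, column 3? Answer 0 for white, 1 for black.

1

step 0: ○○○○○○○○○
○○○○○○○○○
○○○○○○○○○
○○○○○○○○○
○○○○v○○○○
○○○○○○○○○
○○○○○○○○○
○○○○○○○○○
step 1: ○○○○○○○○○
○○○○○○○○○
○○○○○○○○○
○○○○○○○○○
○○○<●○○○○
○○○○○○○○○
○○○○○○○○○
○○○○○○○○○
step 2: ○○○○○○○○○
○○○○○○○○○
○○○○○○○○○
○○○^○○○○○
○○○●●○○○○
○○○○○○○○○
○○○○○○○○○
○○○○○○○○○
step 3: ○○○○○○○○○
○○○○○○○○○
○○○○○○○○○
○○○●>○○○○
○○○●●○○○○
○○○○○○○○○
○○○○○○○○○
○○○○○○○○○
step 4: ○○○○○○○○○
○○○○○○○○○
○○○○○○○○○
○○○●●○○○○
○○○●v○○○○
○○○○○○○○○
○○○○○○○○○
○○○○○○○○○
step 5: ○○○○○○○○○
○○○○○○○○○
○○○○○○○○○
○○○●●○○○○
○○○●○>○○○
○○○○○○○○○
○○○○○○○○○
○○○○○○○○○
step 6: ○○○○○○○○○
○○○○○○○○○
○○○○○○○○○
○○○●●○○○○
○○○●○●○○○
○○○○○v○○○
○○○○○○○○○
○○○○○○○○○
step 7: ○○○○○○○○○
○○○○○○○○○
○○○○○○○○○
○○○●●○○○○
○○○●○●○○○
○○○○<●○○○
○○○○○○○○○
○○○○○○○○○
step 8: ○○○○○○○○○
○○○○○○○○○
○○○○○○○○○
○○○●●○○○○
○○○●^●○○○
○○○○●●○○○
○○○○○○○○○
○○○○○○○○○
step 9: ○○○○○○○○○
○○○○○○○○○
○○○○○○○○○
○○○●●○○○○
○○○●●>○○○
○○○○●●○○○
○○○○○○○○○
○○○○○○○○○
step 10: ○○○○○○○○○
○○○○○○○○○
○○○○○○○○○
○○○●●^○○○
○○○●●○○○○
○○○○●●○○○
○○○○○○○○○
○○○○○○○○○
step 11: ○○○○○○○○○
○○○○○○○○○
○○○○○○○○○
○○○●●●>○○
○○○●●○○○○
○○○○●●○○○
○○○○○○○○○
○○○○○○○○○
step 12: ○○○○○○○○○
○○○○○○○○○
○○○○○○○○○
○○○●●●●○○
○○○●●○v○○
○○○○●●○○○
○○○○○○○○○
○○○○○○○○○
step 13: ○○○○○○○○○
○○○○○○○○○
○○○○○○○○○
○○○●●●●○○
○○○●●<●○○
○○○○●●○○○
○○○○○○○○○
○○○○○○○○○
step 14: ○○○○○○○○○
○○○○○○○○○
○○○○○○○○○
○○○●●^●○○
○○○●●●●○○
○○○○●●○○○
○○○○○○○○○
○○○○○○○○○
step 15: ○○○○○○○○○
○○○○○○○○○
○○○○○○○○○
○○○●<○●○○
○○○●●●●○○
○○○○●●○○○
○○○○○○○○○
○○○○○○○○○
step 16: ○○○○○○○○○
○○○○○○○○○
○○○○○○○○○
○○○●○○●○○
○○○●v●●○○
○○○○●●○○○
○○○○○○○○○
○○○○○○○○○
step 17: ○○○○○○○○○
○○○○○○○○○
○○○○○○○○○
○○○●○○●○○
○○○●○>●○○
○○○○●●○○○
○○○○○○○○○
○○○○○○○○○
step 18: ○○○○○○○○○
○○○○○○○○○
○○○○○○○○○
○○○●○^●○○
○○○●○○●○○
○○○○●●○○○
○○○○○○○○○
○○○○○○○○○
step 19: ○○○○○○○○○
○○○○○○○○○
○○○○○○○○○
○○○●○●>○○
○○○●○○●○○
○○○○●●○○○
○○○○○○○○○
○○○○○○○○○
step 20: ○○○○○○○○○
○○○○○○○○○
○○○○○○^○○
○○○●○●○○○
○○○●○○●○○
○○○○●●○○○
○○○○○○○○○
○○○○○○○○○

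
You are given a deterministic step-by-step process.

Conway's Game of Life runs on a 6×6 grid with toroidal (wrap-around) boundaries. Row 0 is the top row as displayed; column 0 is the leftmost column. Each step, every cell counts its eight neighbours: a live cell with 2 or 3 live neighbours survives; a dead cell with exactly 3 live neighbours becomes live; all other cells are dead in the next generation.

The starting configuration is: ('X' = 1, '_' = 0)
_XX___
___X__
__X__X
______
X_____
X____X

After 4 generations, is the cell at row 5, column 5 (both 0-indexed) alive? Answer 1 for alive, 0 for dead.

k=0  _XX___
___X__
__X__X
______
X_____
X____X
k=1  XXX___
_X_X__
______
______
X____X
X____X
k=2  __X__X
XX____
______
______
X____X
______
k=3  XX____
XX____
______
______
______
X____X
k=4  ______
XX____
______
______
______
XX___X

1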